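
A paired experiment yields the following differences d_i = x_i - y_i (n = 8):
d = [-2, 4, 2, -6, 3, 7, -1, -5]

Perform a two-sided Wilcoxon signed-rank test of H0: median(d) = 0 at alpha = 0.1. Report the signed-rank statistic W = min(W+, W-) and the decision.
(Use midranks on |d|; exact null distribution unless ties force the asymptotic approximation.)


Step 1: Drop any zero differences (none here) and take |d_i|.
|d| = [2, 4, 2, 6, 3, 7, 1, 5]
Step 2: Midrank |d_i| (ties get averaged ranks).
ranks: |2|->2.5, |4|->5, |2|->2.5, |6|->7, |3|->4, |7|->8, |1|->1, |5|->6
Step 3: Attach original signs; sum ranks with positive sign and with negative sign.
W+ = 5 + 2.5 + 4 + 8 = 19.5
W- = 2.5 + 7 + 1 + 6 = 16.5
(Check: W+ + W- = 36 should equal n(n+1)/2 = 36.)
Step 4: Test statistic W = min(W+, W-) = 16.5.
Step 5: Ties in |d|, so use the tie-corrected normal approximation.
        E[W] = n(n+1)/4 = 8*9/4 = 18.
        Tie groups: |d|=2 (t=2); sum(t^3 - t) = 6.
        Var[W] = n(n+1)(2n+1)/24 - sum(t^3-t)/48 = 1224/24 - 6/48 = 50.875.
        z = (W - E[W]) / sqrt(Var[W]) = (16.5 - 18) / 7.1327 = -0.2103.
        Two-sided p = 2*Phi(z) = 0.833434.
Step 6: alpha = 0.1. fail to reject H0.

W+ = 19.5, W- = 16.5, W = min = 16.5, p = 0.833434, fail to reject H0.


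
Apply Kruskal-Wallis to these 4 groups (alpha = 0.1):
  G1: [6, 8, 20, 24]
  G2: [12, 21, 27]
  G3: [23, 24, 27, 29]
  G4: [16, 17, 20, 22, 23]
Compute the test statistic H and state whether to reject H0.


Step 1: Combine all N = 16 observations and assign midranks.
sorted (value, group, rank): (6,G1,1), (8,G1,2), (12,G2,3), (16,G4,4), (17,G4,5), (20,G1,6.5), (20,G4,6.5), (21,G2,8), (22,G4,9), (23,G3,10.5), (23,G4,10.5), (24,G1,12.5), (24,G3,12.5), (27,G2,14.5), (27,G3,14.5), (29,G3,16)
Step 2: Sum ranks within each group.
R_1 = 22 (n_1 = 4)
R_2 = 25.5 (n_2 = 3)
R_3 = 53.5 (n_3 = 4)
R_4 = 35 (n_4 = 5)
Step 3: H = 12/(N(N+1)) * sum(R_i^2/n_i) - 3(N+1)
     = 12/(16*17) * (22^2/4 + 25.5^2/3 + 53.5^2/4 + 35^2/5) - 3*17
     = 0.044118 * 1298.31 - 51
     = 6.278493.
Step 4: Ties present; correction factor C = 1 - 24/(16^3 - 16) = 0.994118. Corrected H = 6.278493 / 0.994118 = 6.315643.
Step 5: Under H0, H ~ chi^2(3); p-value = 0.097224.
Step 6: alpha = 0.1. reject H0.

H = 6.3156, df = 3, p = 0.097224, reject H0.


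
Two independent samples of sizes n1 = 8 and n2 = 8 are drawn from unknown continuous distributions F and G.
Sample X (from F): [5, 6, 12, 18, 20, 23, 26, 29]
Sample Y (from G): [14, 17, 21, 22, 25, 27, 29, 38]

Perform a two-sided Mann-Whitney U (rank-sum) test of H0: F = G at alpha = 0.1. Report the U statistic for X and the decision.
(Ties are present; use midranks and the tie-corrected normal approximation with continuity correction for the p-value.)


Step 1: Combine and sort all 16 observations; assign midranks.
sorted (value, group): (5,X), (6,X), (12,X), (14,Y), (17,Y), (18,X), (20,X), (21,Y), (22,Y), (23,X), (25,Y), (26,X), (27,Y), (29,X), (29,Y), (38,Y)
ranks: 5->1, 6->2, 12->3, 14->4, 17->5, 18->6, 20->7, 21->8, 22->9, 23->10, 25->11, 26->12, 27->13, 29->14.5, 29->14.5, 38->16
Step 2: Rank sum for X: R1 = 1 + 2 + 3 + 6 + 7 + 10 + 12 + 14.5 = 55.5.
Step 3: U_X = R1 - n1(n1+1)/2 = 55.5 - 8*9/2 = 55.5 - 36 = 19.5.
       U_Y = n1*n2 - U_X = 64 - 19.5 = 44.5.
Step 4: Ties are present, so use the tie-corrected normal approximation (with continuity correction) for the p-value.
Step 5: p-value = 0.207244; compare to alpha = 0.1. fail to reject H0.

U_X = 19.5, p = 0.207244, fail to reject H0 at alpha = 0.1.


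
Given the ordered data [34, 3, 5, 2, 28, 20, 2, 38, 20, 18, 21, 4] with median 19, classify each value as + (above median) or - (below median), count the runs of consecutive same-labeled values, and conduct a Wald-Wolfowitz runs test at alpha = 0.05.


Step 1: Compute median = 19; label A = above, B = below.
Labels in order: ABBBAABAABAB  (n_A = 6, n_B = 6)
Step 2: Count runs R = 8.
Step 3: Under H0 (random ordering), E[R] = 2*n_A*n_B/(n_A+n_B) + 1 = 2*6*6/12 + 1 = 7.0000.
        Var[R] = 2*n_A*n_B*(2*n_A*n_B - n_A - n_B) / ((n_A+n_B)^2 * (n_A+n_B-1)) = 4320/1584 = 2.7273.
        SD[R] = 1.6514.
Step 4: Continuity-corrected z = (R - 0.5 - E[R]) / SD[R] = (8 - 0.5 - 7.0000) / 1.6514 = 0.3028.
Step 5: Two-sided p-value via normal approximation = 2*(1 - Phi(|z|)) = 0.762069.
Step 6: alpha = 0.05. fail to reject H0.

R = 8, z = 0.3028, p = 0.762069, fail to reject H0.


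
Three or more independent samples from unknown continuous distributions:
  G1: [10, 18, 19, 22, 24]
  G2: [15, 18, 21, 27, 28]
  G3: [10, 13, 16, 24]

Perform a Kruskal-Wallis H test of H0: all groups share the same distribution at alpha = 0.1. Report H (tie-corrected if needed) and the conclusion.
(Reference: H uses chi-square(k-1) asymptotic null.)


Step 1: Combine all N = 14 observations and assign midranks.
sorted (value, group, rank): (10,G1,1.5), (10,G3,1.5), (13,G3,3), (15,G2,4), (16,G3,5), (18,G1,6.5), (18,G2,6.5), (19,G1,8), (21,G2,9), (22,G1,10), (24,G1,11.5), (24,G3,11.5), (27,G2,13), (28,G2,14)
Step 2: Sum ranks within each group.
R_1 = 37.5 (n_1 = 5)
R_2 = 46.5 (n_2 = 5)
R_3 = 21 (n_3 = 4)
Step 3: H = 12/(N(N+1)) * sum(R_i^2/n_i) - 3(N+1)
     = 12/(14*15) * (37.5^2/5 + 46.5^2/5 + 21^2/4) - 3*15
     = 0.057143 * 823.95 - 45
     = 2.082857.
Step 4: Ties present; correction factor C = 1 - 18/(14^3 - 14) = 0.993407. Corrected H = 2.082857 / 0.993407 = 2.096681.
Step 5: Under H0, H ~ chi^2(2); p-value = 0.350519.
Step 6: alpha = 0.1. fail to reject H0.

H = 2.0967, df = 2, p = 0.350519, fail to reject H0.


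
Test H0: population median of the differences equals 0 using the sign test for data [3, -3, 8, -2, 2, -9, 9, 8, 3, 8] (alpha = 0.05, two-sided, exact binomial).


Step 1: Discard zero differences. Original n = 10; n_eff = number of nonzero differences = 10.
Nonzero differences (with sign): +3, -3, +8, -2, +2, -9, +9, +8, +3, +8
Step 2: Count signs: positive = 7, negative = 3.
Step 3: Under H0: P(positive) = 0.5, so the number of positives S ~ Bin(10, 0.5).
Step 4: Two-sided exact p-value = sum of Bin(10,0.5) probabilities at or below the observed probability = 0.343750.
Step 5: alpha = 0.05. fail to reject H0.

n_eff = 10, pos = 7, neg = 3, p = 0.343750, fail to reject H0.


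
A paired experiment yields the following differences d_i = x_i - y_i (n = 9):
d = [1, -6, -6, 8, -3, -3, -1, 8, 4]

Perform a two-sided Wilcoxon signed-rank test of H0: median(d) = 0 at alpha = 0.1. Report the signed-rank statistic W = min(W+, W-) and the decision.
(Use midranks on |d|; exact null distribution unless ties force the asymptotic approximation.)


Step 1: Drop any zero differences (none here) and take |d_i|.
|d| = [1, 6, 6, 8, 3, 3, 1, 8, 4]
Step 2: Midrank |d_i| (ties get averaged ranks).
ranks: |1|->1.5, |6|->6.5, |6|->6.5, |8|->8.5, |3|->3.5, |3|->3.5, |1|->1.5, |8|->8.5, |4|->5
Step 3: Attach original signs; sum ranks with positive sign and with negative sign.
W+ = 1.5 + 8.5 + 8.5 + 5 = 23.5
W- = 6.5 + 6.5 + 3.5 + 3.5 + 1.5 = 21.5
(Check: W+ + W- = 45 should equal n(n+1)/2 = 45.)
Step 4: Test statistic W = min(W+, W-) = 21.5.
Step 5: Ties in |d|, so use the tie-corrected normal approximation.
        E[W] = n(n+1)/4 = 9*10/4 = 22.5.
        Tie groups: |d|=1 (t=2), |d|=3 (t=2), |d|=6 (t=2), |d|=8 (t=2); sum(t^3 - t) = 24.
        Var[W] = n(n+1)(2n+1)/24 - sum(t^3-t)/48 = 1710/24 - 24/48 = 70.75.
        z = (W - E[W]) / sqrt(Var[W]) = (21.5 - 22.5) / 8.4113 = -0.1189.
        Two-sided p = 2*Phi(z) = 0.905364.
Step 6: alpha = 0.1. fail to reject H0.

W+ = 23.5, W- = 21.5, W = min = 21.5, p = 0.905364, fail to reject H0.


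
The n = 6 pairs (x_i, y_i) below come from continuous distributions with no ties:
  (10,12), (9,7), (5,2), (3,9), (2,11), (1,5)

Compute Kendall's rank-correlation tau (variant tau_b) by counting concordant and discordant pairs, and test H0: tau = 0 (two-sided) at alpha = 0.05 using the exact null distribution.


Step 1: Enumerate the 15 unordered pairs (i,j) with i<j and classify each by sign(x_j-x_i) * sign(y_j-y_i).
  (1,2):dx=-1,dy=-5->C; (1,3):dx=-5,dy=-10->C; (1,4):dx=-7,dy=-3->C; (1,5):dx=-8,dy=-1->C
  (1,6):dx=-9,dy=-7->C; (2,3):dx=-4,dy=-5->C; (2,4):dx=-6,dy=+2->D; (2,5):dx=-7,dy=+4->D
  (2,6):dx=-8,dy=-2->C; (3,4):dx=-2,dy=+7->D; (3,5):dx=-3,dy=+9->D; (3,6):dx=-4,dy=+3->D
  (4,5):dx=-1,dy=+2->D; (4,6):dx=-2,dy=-4->C; (5,6):dx=-1,dy=-6->C
Step 2: C = 9, D = 6, total pairs = 15.
Step 3: tau = (C - D)/(n(n-1)/2) = (9 - 6)/15 = 0.200000.
Step 4: Exact two-sided p-value (enumerate n! = 720 permutations of y under H0): p = 0.719444.
Step 5: alpha = 0.05. fail to reject H0.

tau_b = 0.2000 (C=9, D=6), p = 0.719444, fail to reject H0.


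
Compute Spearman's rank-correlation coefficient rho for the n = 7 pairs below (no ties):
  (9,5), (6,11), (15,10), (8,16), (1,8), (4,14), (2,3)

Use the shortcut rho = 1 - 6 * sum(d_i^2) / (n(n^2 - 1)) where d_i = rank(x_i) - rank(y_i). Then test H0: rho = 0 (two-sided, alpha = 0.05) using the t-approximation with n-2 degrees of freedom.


Step 1: Rank x and y separately (midranks; no ties here).
rank(x): 9->6, 6->4, 15->7, 8->5, 1->1, 4->3, 2->2
rank(y): 5->2, 11->5, 10->4, 16->7, 8->3, 14->6, 3->1
Step 2: d_i = R_x(i) - R_y(i); compute d_i^2.
  (6-2)^2=16, (4-5)^2=1, (7-4)^2=9, (5-7)^2=4, (1-3)^2=4, (3-6)^2=9, (2-1)^2=1
sum(d^2) = 44.
Step 3: rho = 1 - 6*44 / (7*(7^2 - 1)) = 1 - 264/336 = 0.214286.
Step 4: Under H0, t = rho * sqrt((n-2)/(1-rho^2)) = 0.4906 ~ t(5).
Step 5: Two-sided p-value from the t-distribution with 5 df = 0.644512.
Step 6: alpha = 0.05. fail to reject H0.

rho = 0.2143, p = 0.644512, fail to reject H0 at alpha = 0.05.


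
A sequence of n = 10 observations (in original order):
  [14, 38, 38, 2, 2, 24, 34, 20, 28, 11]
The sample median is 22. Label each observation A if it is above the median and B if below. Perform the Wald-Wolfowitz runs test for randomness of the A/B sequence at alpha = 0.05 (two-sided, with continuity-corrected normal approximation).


Step 1: Compute median = 22; label A = above, B = below.
Labels in order: BAABBAABAB  (n_A = 5, n_B = 5)
Step 2: Count runs R = 7.
Step 3: Under H0 (random ordering), E[R] = 2*n_A*n_B/(n_A+n_B) + 1 = 2*5*5/10 + 1 = 6.0000.
        Var[R] = 2*n_A*n_B*(2*n_A*n_B - n_A - n_B) / ((n_A+n_B)^2 * (n_A+n_B-1)) = 2000/900 = 2.2222.
        SD[R] = 1.4907.
Step 4: Continuity-corrected z = (R - 0.5 - E[R]) / SD[R] = (7 - 0.5 - 6.0000) / 1.4907 = 0.3354.
Step 5: Two-sided p-value via normal approximation = 2*(1 - Phi(|z|)) = 0.737316.
Step 6: alpha = 0.05. fail to reject H0.

R = 7, z = 0.3354, p = 0.737316, fail to reject H0.


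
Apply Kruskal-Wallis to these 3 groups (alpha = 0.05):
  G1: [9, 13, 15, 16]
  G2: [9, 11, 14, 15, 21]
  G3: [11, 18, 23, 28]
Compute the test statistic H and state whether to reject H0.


Step 1: Combine all N = 13 observations and assign midranks.
sorted (value, group, rank): (9,G1,1.5), (9,G2,1.5), (11,G2,3.5), (11,G3,3.5), (13,G1,5), (14,G2,6), (15,G1,7.5), (15,G2,7.5), (16,G1,9), (18,G3,10), (21,G2,11), (23,G3,12), (28,G3,13)
Step 2: Sum ranks within each group.
R_1 = 23 (n_1 = 4)
R_2 = 29.5 (n_2 = 5)
R_3 = 38.5 (n_3 = 4)
Step 3: H = 12/(N(N+1)) * sum(R_i^2/n_i) - 3(N+1)
     = 12/(13*14) * (23^2/4 + 29.5^2/5 + 38.5^2/4) - 3*14
     = 0.065934 * 676.862 - 42
     = 2.628297.
Step 4: Ties present; correction factor C = 1 - 18/(13^3 - 13) = 0.991758. Corrected H = 2.628297 / 0.991758 = 2.650139.
Step 5: Under H0, H ~ chi^2(2); p-value = 0.265785.
Step 6: alpha = 0.05. fail to reject H0.

H = 2.6501, df = 2, p = 0.265785, fail to reject H0.


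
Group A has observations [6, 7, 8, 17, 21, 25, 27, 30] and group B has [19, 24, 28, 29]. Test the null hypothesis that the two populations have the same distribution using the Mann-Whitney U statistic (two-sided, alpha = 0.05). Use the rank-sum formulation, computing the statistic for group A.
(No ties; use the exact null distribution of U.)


Step 1: Combine and sort all 12 observations; assign midranks.
sorted (value, group): (6,X), (7,X), (8,X), (17,X), (19,Y), (21,X), (24,Y), (25,X), (27,X), (28,Y), (29,Y), (30,X)
ranks: 6->1, 7->2, 8->3, 17->4, 19->5, 21->6, 24->7, 25->8, 27->9, 28->10, 29->11, 30->12
Step 2: Rank sum for X: R1 = 1 + 2 + 3 + 4 + 6 + 8 + 9 + 12 = 45.
Step 3: U_X = R1 - n1(n1+1)/2 = 45 - 8*9/2 = 45 - 36 = 9.
       U_Y = n1*n2 - U_X = 32 - 9 = 23.
Step 4: No ties, so the exact null distribution of U (based on enumerating the C(12,8) = 495 equally likely rank assignments) gives the two-sided p-value.
Step 5: p-value = 0.282828; compare to alpha = 0.05. fail to reject H0.

U_X = 9, p = 0.282828, fail to reject H0 at alpha = 0.05.


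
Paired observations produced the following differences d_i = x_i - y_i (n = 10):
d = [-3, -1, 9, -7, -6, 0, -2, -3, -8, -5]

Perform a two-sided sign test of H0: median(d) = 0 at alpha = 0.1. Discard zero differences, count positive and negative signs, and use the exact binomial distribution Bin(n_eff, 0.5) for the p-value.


Step 1: Discard zero differences. Original n = 10; n_eff = number of nonzero differences = 9.
Nonzero differences (with sign): -3, -1, +9, -7, -6, -2, -3, -8, -5
Step 2: Count signs: positive = 1, negative = 8.
Step 3: Under H0: P(positive) = 0.5, so the number of positives S ~ Bin(9, 0.5).
Step 4: Two-sided exact p-value = sum of Bin(9,0.5) probabilities at or below the observed probability = 0.039062.
Step 5: alpha = 0.1. reject H0.

n_eff = 9, pos = 1, neg = 8, p = 0.039062, reject H0.


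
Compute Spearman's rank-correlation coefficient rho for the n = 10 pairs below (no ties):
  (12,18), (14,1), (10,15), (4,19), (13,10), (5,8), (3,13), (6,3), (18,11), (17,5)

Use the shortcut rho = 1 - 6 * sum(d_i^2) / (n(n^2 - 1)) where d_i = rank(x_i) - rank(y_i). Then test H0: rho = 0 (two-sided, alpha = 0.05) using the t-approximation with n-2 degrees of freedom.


Step 1: Rank x and y separately (midranks; no ties here).
rank(x): 12->6, 14->8, 10->5, 4->2, 13->7, 5->3, 3->1, 6->4, 18->10, 17->9
rank(y): 18->9, 1->1, 15->8, 19->10, 10->5, 8->4, 13->7, 3->2, 11->6, 5->3
Step 2: d_i = R_x(i) - R_y(i); compute d_i^2.
  (6-9)^2=9, (8-1)^2=49, (5-8)^2=9, (2-10)^2=64, (7-5)^2=4, (3-4)^2=1, (1-7)^2=36, (4-2)^2=4, (10-6)^2=16, (9-3)^2=36
sum(d^2) = 228.
Step 3: rho = 1 - 6*228 / (10*(10^2 - 1)) = 1 - 1368/990 = -0.381818.
Step 4: Under H0, t = rho * sqrt((n-2)/(1-rho^2)) = -1.1685 ~ t(8).
Step 5: Two-sided p-value from the t-distribution with 8 df = 0.276255.
Step 6: alpha = 0.05. fail to reject H0.

rho = -0.3818, p = 0.276255, fail to reject H0 at alpha = 0.05.


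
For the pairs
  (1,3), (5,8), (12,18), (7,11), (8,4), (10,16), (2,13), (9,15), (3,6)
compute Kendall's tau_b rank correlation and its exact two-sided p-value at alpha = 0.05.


Step 1: Enumerate the 36 unordered pairs (i,j) with i<j and classify each by sign(x_j-x_i) * sign(y_j-y_i).
  (1,2):dx=+4,dy=+5->C; (1,3):dx=+11,dy=+15->C; (1,4):dx=+6,dy=+8->C; (1,5):dx=+7,dy=+1->C
  (1,6):dx=+9,dy=+13->C; (1,7):dx=+1,dy=+10->C; (1,8):dx=+8,dy=+12->C; (1,9):dx=+2,dy=+3->C
  (2,3):dx=+7,dy=+10->C; (2,4):dx=+2,dy=+3->C; (2,5):dx=+3,dy=-4->D; (2,6):dx=+5,dy=+8->C
  (2,7):dx=-3,dy=+5->D; (2,8):dx=+4,dy=+7->C; (2,9):dx=-2,dy=-2->C; (3,4):dx=-5,dy=-7->C
  (3,5):dx=-4,dy=-14->C; (3,6):dx=-2,dy=-2->C; (3,7):dx=-10,dy=-5->C; (3,8):dx=-3,dy=-3->C
  (3,9):dx=-9,dy=-12->C; (4,5):dx=+1,dy=-7->D; (4,6):dx=+3,dy=+5->C; (4,7):dx=-5,dy=+2->D
  (4,8):dx=+2,dy=+4->C; (4,9):dx=-4,dy=-5->C; (5,6):dx=+2,dy=+12->C; (5,7):dx=-6,dy=+9->D
  (5,8):dx=+1,dy=+11->C; (5,9):dx=-5,dy=+2->D; (6,7):dx=-8,dy=-3->C; (6,8):dx=-1,dy=-1->C
  (6,9):dx=-7,dy=-10->C; (7,8):dx=+7,dy=+2->C; (7,9):dx=+1,dy=-7->D; (8,9):dx=-6,dy=-9->C
Step 2: C = 29, D = 7, total pairs = 36.
Step 3: tau = (C - D)/(n(n-1)/2) = (29 - 7)/36 = 0.611111.
Step 4: Exact two-sided p-value (enumerate n! = 362880 permutations of y under H0): p = 0.024741.
Step 5: alpha = 0.05. reject H0.

tau_b = 0.6111 (C=29, D=7), p = 0.024741, reject H0.


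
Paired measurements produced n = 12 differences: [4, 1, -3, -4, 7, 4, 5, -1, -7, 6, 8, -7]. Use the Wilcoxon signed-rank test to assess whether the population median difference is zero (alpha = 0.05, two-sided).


Step 1: Drop any zero differences (none here) and take |d_i|.
|d| = [4, 1, 3, 4, 7, 4, 5, 1, 7, 6, 8, 7]
Step 2: Midrank |d_i| (ties get averaged ranks).
ranks: |4|->5, |1|->1.5, |3|->3, |4|->5, |7|->10, |4|->5, |5|->7, |1|->1.5, |7|->10, |6|->8, |8|->12, |7|->10
Step 3: Attach original signs; sum ranks with positive sign and with negative sign.
W+ = 5 + 1.5 + 10 + 5 + 7 + 8 + 12 = 48.5
W- = 3 + 5 + 1.5 + 10 + 10 = 29.5
(Check: W+ + W- = 78 should equal n(n+1)/2 = 78.)
Step 4: Test statistic W = min(W+, W-) = 29.5.
Step 5: Ties in |d|, so use the tie-corrected normal approximation.
        E[W] = n(n+1)/4 = 12*13/4 = 39.
        Tie groups: |d|=1 (t=2), |d|=4 (t=3), |d|=7 (t=3); sum(t^3 - t) = 54.
        Var[W] = n(n+1)(2n+1)/24 - sum(t^3-t)/48 = 3900/24 - 54/48 = 161.375.
        z = (W - E[W]) / sqrt(Var[W]) = (29.5 - 39) / 12.7033 = -0.7478.
        Two-sided p = 2*Phi(z) = 0.454560.
Step 6: alpha = 0.05. fail to reject H0.

W+ = 48.5, W- = 29.5, W = min = 29.5, p = 0.454560, fail to reject H0.


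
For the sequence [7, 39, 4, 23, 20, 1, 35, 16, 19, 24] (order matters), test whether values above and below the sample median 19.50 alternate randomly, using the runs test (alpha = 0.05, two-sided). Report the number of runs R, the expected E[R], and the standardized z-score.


Step 1: Compute median = 19.50; label A = above, B = below.
Labels in order: BABAABABBA  (n_A = 5, n_B = 5)
Step 2: Count runs R = 8.
Step 3: Under H0 (random ordering), E[R] = 2*n_A*n_B/(n_A+n_B) + 1 = 2*5*5/10 + 1 = 6.0000.
        Var[R] = 2*n_A*n_B*(2*n_A*n_B - n_A - n_B) / ((n_A+n_B)^2 * (n_A+n_B-1)) = 2000/900 = 2.2222.
        SD[R] = 1.4907.
Step 4: Continuity-corrected z = (R - 0.5 - E[R]) / SD[R] = (8 - 0.5 - 6.0000) / 1.4907 = 1.0062.
Step 5: Two-sided p-value via normal approximation = 2*(1 - Phi(|z|)) = 0.314305.
Step 6: alpha = 0.05. fail to reject H0.

R = 8, z = 1.0062, p = 0.314305, fail to reject H0.


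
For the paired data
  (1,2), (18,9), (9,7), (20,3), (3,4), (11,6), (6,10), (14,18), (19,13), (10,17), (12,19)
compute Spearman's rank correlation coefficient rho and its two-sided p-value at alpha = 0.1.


Step 1: Rank x and y separately (midranks; no ties here).
rank(x): 1->1, 18->9, 9->4, 20->11, 3->2, 11->6, 6->3, 14->8, 19->10, 10->5, 12->7
rank(y): 2->1, 9->6, 7->5, 3->2, 4->3, 6->4, 10->7, 18->10, 13->8, 17->9, 19->11
Step 2: d_i = R_x(i) - R_y(i); compute d_i^2.
  (1-1)^2=0, (9-6)^2=9, (4-5)^2=1, (11-2)^2=81, (2-3)^2=1, (6-4)^2=4, (3-7)^2=16, (8-10)^2=4, (10-8)^2=4, (5-9)^2=16, (7-11)^2=16
sum(d^2) = 152.
Step 3: rho = 1 - 6*152 / (11*(11^2 - 1)) = 1 - 912/1320 = 0.309091.
Step 4: Under H0, t = rho * sqrt((n-2)/(1-rho^2)) = 0.9750 ~ t(9).
Step 5: Two-sided p-value from the t-distribution with 9 df = 0.355028.
Step 6: alpha = 0.1. fail to reject H0.

rho = 0.3091, p = 0.355028, fail to reject H0 at alpha = 0.1.


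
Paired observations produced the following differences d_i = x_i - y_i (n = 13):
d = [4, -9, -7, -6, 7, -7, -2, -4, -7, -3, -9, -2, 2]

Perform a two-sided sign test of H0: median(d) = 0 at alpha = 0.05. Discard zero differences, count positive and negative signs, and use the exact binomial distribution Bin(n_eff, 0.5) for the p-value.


Step 1: Discard zero differences. Original n = 13; n_eff = number of nonzero differences = 13.
Nonzero differences (with sign): +4, -9, -7, -6, +7, -7, -2, -4, -7, -3, -9, -2, +2
Step 2: Count signs: positive = 3, negative = 10.
Step 3: Under H0: P(positive) = 0.5, so the number of positives S ~ Bin(13, 0.5).
Step 4: Two-sided exact p-value = sum of Bin(13,0.5) probabilities at or below the observed probability = 0.092285.
Step 5: alpha = 0.05. fail to reject H0.

n_eff = 13, pos = 3, neg = 10, p = 0.092285, fail to reject H0.


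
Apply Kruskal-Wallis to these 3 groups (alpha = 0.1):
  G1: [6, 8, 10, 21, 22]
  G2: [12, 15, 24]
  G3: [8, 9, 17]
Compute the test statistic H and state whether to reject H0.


Step 1: Combine all N = 11 observations and assign midranks.
sorted (value, group, rank): (6,G1,1), (8,G1,2.5), (8,G3,2.5), (9,G3,4), (10,G1,5), (12,G2,6), (15,G2,7), (17,G3,8), (21,G1,9), (22,G1,10), (24,G2,11)
Step 2: Sum ranks within each group.
R_1 = 27.5 (n_1 = 5)
R_2 = 24 (n_2 = 3)
R_3 = 14.5 (n_3 = 3)
Step 3: H = 12/(N(N+1)) * sum(R_i^2/n_i) - 3(N+1)
     = 12/(11*12) * (27.5^2/5 + 24^2/3 + 14.5^2/3) - 3*12
     = 0.090909 * 413.333 - 36
     = 1.575758.
Step 4: Ties present; correction factor C = 1 - 6/(11^3 - 11) = 0.995455. Corrected H = 1.575758 / 0.995455 = 1.582953.
Step 5: Under H0, H ~ chi^2(2); p-value = 0.453175.
Step 6: alpha = 0.1. fail to reject H0.

H = 1.5830, df = 2, p = 0.453175, fail to reject H0.


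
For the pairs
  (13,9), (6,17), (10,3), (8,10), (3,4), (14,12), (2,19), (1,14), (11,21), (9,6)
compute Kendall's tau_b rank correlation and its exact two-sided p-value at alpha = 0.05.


Step 1: Enumerate the 45 unordered pairs (i,j) with i<j and classify each by sign(x_j-x_i) * sign(y_j-y_i).
  (1,2):dx=-7,dy=+8->D; (1,3):dx=-3,dy=-6->C; (1,4):dx=-5,dy=+1->D; (1,5):dx=-10,dy=-5->C
  (1,6):dx=+1,dy=+3->C; (1,7):dx=-11,dy=+10->D; (1,8):dx=-12,dy=+5->D; (1,9):dx=-2,dy=+12->D
  (1,10):dx=-4,dy=-3->C; (2,3):dx=+4,dy=-14->D; (2,4):dx=+2,dy=-7->D; (2,5):dx=-3,dy=-13->C
  (2,6):dx=+8,dy=-5->D; (2,7):dx=-4,dy=+2->D; (2,8):dx=-5,dy=-3->C; (2,9):dx=+5,dy=+4->C
  (2,10):dx=+3,dy=-11->D; (3,4):dx=-2,dy=+7->D; (3,5):dx=-7,dy=+1->D; (3,6):dx=+4,dy=+9->C
  (3,7):dx=-8,dy=+16->D; (3,8):dx=-9,dy=+11->D; (3,9):dx=+1,dy=+18->C; (3,10):dx=-1,dy=+3->D
  (4,5):dx=-5,dy=-6->C; (4,6):dx=+6,dy=+2->C; (4,7):dx=-6,dy=+9->D; (4,8):dx=-7,dy=+4->D
  (4,9):dx=+3,dy=+11->C; (4,10):dx=+1,dy=-4->D; (5,6):dx=+11,dy=+8->C; (5,7):dx=-1,dy=+15->D
  (5,8):dx=-2,dy=+10->D; (5,9):dx=+8,dy=+17->C; (5,10):dx=+6,dy=+2->C; (6,7):dx=-12,dy=+7->D
  (6,8):dx=-13,dy=+2->D; (6,9):dx=-3,dy=+9->D; (6,10):dx=-5,dy=-6->C; (7,8):dx=-1,dy=-5->C
  (7,9):dx=+9,dy=+2->C; (7,10):dx=+7,dy=-13->D; (8,9):dx=+10,dy=+7->C; (8,10):dx=+8,dy=-8->D
  (9,10):dx=-2,dy=-15->C
Step 2: C = 20, D = 25, total pairs = 45.
Step 3: tau = (C - D)/(n(n-1)/2) = (20 - 25)/45 = -0.111111.
Step 4: Exact two-sided p-value (enumerate n! = 3628800 permutations of y under H0): p = 0.727490.
Step 5: alpha = 0.05. fail to reject H0.

tau_b = -0.1111 (C=20, D=25), p = 0.727490, fail to reject H0.


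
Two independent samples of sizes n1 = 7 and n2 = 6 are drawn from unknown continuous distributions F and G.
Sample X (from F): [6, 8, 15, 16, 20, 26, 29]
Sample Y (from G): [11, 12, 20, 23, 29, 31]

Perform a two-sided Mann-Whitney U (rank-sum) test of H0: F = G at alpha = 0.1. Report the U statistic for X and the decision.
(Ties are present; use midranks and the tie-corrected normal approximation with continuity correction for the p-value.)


Step 1: Combine and sort all 13 observations; assign midranks.
sorted (value, group): (6,X), (8,X), (11,Y), (12,Y), (15,X), (16,X), (20,X), (20,Y), (23,Y), (26,X), (29,X), (29,Y), (31,Y)
ranks: 6->1, 8->2, 11->3, 12->4, 15->5, 16->6, 20->7.5, 20->7.5, 23->9, 26->10, 29->11.5, 29->11.5, 31->13
Step 2: Rank sum for X: R1 = 1 + 2 + 5 + 6 + 7.5 + 10 + 11.5 = 43.
Step 3: U_X = R1 - n1(n1+1)/2 = 43 - 7*8/2 = 43 - 28 = 15.
       U_Y = n1*n2 - U_X = 42 - 15 = 27.
Step 4: Ties are present, so use the tie-corrected normal approximation (with continuity correction) for the p-value.
Step 5: p-value = 0.430766; compare to alpha = 0.1. fail to reject H0.

U_X = 15, p = 0.430766, fail to reject H0 at alpha = 0.1.


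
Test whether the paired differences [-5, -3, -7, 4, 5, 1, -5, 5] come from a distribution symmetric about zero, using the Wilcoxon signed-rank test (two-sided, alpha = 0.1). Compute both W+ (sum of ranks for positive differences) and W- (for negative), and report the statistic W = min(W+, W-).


Step 1: Drop any zero differences (none here) and take |d_i|.
|d| = [5, 3, 7, 4, 5, 1, 5, 5]
Step 2: Midrank |d_i| (ties get averaged ranks).
ranks: |5|->5.5, |3|->2, |7|->8, |4|->3, |5|->5.5, |1|->1, |5|->5.5, |5|->5.5
Step 3: Attach original signs; sum ranks with positive sign and with negative sign.
W+ = 3 + 5.5 + 1 + 5.5 = 15
W- = 5.5 + 2 + 8 + 5.5 = 21
(Check: W+ + W- = 36 should equal n(n+1)/2 = 36.)
Step 4: Test statistic W = min(W+, W-) = 15.
Step 5: Ties in |d|, so use the tie-corrected normal approximation.
        E[W] = n(n+1)/4 = 8*9/4 = 18.
        Tie groups: |d|=5 (t=4); sum(t^3 - t) = 60.
        Var[W] = n(n+1)(2n+1)/24 - sum(t^3-t)/48 = 1224/24 - 60/48 = 49.75.
        z = (W - E[W]) / sqrt(Var[W]) = (15 - 18) / 7.0534 = -0.4253.
        Two-sided p = 2*Phi(z) = 0.670597.
Step 6: alpha = 0.1. fail to reject H0.

W+ = 15, W- = 21, W = min = 15, p = 0.670597, fail to reject H0.


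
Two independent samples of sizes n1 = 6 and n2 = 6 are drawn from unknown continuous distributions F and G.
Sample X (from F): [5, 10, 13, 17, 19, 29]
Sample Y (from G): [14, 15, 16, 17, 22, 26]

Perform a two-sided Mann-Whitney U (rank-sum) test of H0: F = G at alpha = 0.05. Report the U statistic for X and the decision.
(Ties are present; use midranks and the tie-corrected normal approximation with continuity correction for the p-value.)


Step 1: Combine and sort all 12 observations; assign midranks.
sorted (value, group): (5,X), (10,X), (13,X), (14,Y), (15,Y), (16,Y), (17,X), (17,Y), (19,X), (22,Y), (26,Y), (29,X)
ranks: 5->1, 10->2, 13->3, 14->4, 15->5, 16->6, 17->7.5, 17->7.5, 19->9, 22->10, 26->11, 29->12
Step 2: Rank sum for X: R1 = 1 + 2 + 3 + 7.5 + 9 + 12 = 34.5.
Step 3: U_X = R1 - n1(n1+1)/2 = 34.5 - 6*7/2 = 34.5 - 21 = 13.5.
       U_Y = n1*n2 - U_X = 36 - 13.5 = 22.5.
Step 4: Ties are present, so use the tie-corrected normal approximation (with continuity correction) for the p-value.
Step 5: p-value = 0.521110; compare to alpha = 0.05. fail to reject H0.

U_X = 13.5, p = 0.521110, fail to reject H0 at alpha = 0.05.


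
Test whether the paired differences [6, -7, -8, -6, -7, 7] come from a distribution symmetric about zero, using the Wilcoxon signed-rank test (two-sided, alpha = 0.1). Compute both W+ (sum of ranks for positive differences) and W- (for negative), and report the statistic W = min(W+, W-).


Step 1: Drop any zero differences (none here) and take |d_i|.
|d| = [6, 7, 8, 6, 7, 7]
Step 2: Midrank |d_i| (ties get averaged ranks).
ranks: |6|->1.5, |7|->4, |8|->6, |6|->1.5, |7|->4, |7|->4
Step 3: Attach original signs; sum ranks with positive sign and with negative sign.
W+ = 1.5 + 4 = 5.5
W- = 4 + 6 + 1.5 + 4 = 15.5
(Check: W+ + W- = 21 should equal n(n+1)/2 = 21.)
Step 4: Test statistic W = min(W+, W-) = 5.5.
Step 5: Ties in |d|, so use the tie-corrected normal approximation.
        E[W] = n(n+1)/4 = 6*7/4 = 10.5.
        Tie groups: |d|=6 (t=2), |d|=7 (t=3); sum(t^3 - t) = 30.
        Var[W] = n(n+1)(2n+1)/24 - sum(t^3-t)/48 = 546/24 - 30/48 = 22.125.
        z = (W - E[W]) / sqrt(Var[W]) = (5.5 - 10.5) / 4.7037 = -1.0630.
        Two-sided p = 2*Phi(z) = 0.287787.
Step 6: alpha = 0.1. fail to reject H0.

W+ = 5.5, W- = 15.5, W = min = 5.5, p = 0.287787, fail to reject H0.


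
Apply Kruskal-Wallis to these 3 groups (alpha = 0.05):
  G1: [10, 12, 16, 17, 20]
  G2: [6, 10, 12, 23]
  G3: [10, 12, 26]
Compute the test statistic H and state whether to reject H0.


Step 1: Combine all N = 12 observations and assign midranks.
sorted (value, group, rank): (6,G2,1), (10,G1,3), (10,G2,3), (10,G3,3), (12,G1,6), (12,G2,6), (12,G3,6), (16,G1,8), (17,G1,9), (20,G1,10), (23,G2,11), (26,G3,12)
Step 2: Sum ranks within each group.
R_1 = 36 (n_1 = 5)
R_2 = 21 (n_2 = 4)
R_3 = 21 (n_3 = 3)
Step 3: H = 12/(N(N+1)) * sum(R_i^2/n_i) - 3(N+1)
     = 12/(12*13) * (36^2/5 + 21^2/4 + 21^2/3) - 3*13
     = 0.076923 * 516.45 - 39
     = 0.726923.
Step 4: Ties present; correction factor C = 1 - 48/(12^3 - 12) = 0.972028. Corrected H = 0.726923 / 0.972028 = 0.747842.
Step 5: Under H0, H ~ chi^2(2); p-value = 0.688031.
Step 6: alpha = 0.05. fail to reject H0.

H = 0.7478, df = 2, p = 0.688031, fail to reject H0.


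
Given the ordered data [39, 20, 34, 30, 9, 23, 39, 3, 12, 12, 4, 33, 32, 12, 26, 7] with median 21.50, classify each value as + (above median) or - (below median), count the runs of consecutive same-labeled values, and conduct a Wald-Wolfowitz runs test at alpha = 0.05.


Step 1: Compute median = 21.50; label A = above, B = below.
Labels in order: ABAABAABBBBAABAB  (n_A = 8, n_B = 8)
Step 2: Count runs R = 10.
Step 3: Under H0 (random ordering), E[R] = 2*n_A*n_B/(n_A+n_B) + 1 = 2*8*8/16 + 1 = 9.0000.
        Var[R] = 2*n_A*n_B*(2*n_A*n_B - n_A - n_B) / ((n_A+n_B)^2 * (n_A+n_B-1)) = 14336/3840 = 3.7333.
        SD[R] = 1.9322.
Step 4: Continuity-corrected z = (R - 0.5 - E[R]) / SD[R] = (10 - 0.5 - 9.0000) / 1.9322 = 0.2588.
Step 5: Two-sided p-value via normal approximation = 2*(1 - Phi(|z|)) = 0.795809.
Step 6: alpha = 0.05. fail to reject H0.

R = 10, z = 0.2588, p = 0.795809, fail to reject H0.


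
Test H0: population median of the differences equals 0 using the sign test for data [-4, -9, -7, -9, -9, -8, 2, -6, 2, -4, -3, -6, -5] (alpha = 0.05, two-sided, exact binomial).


Step 1: Discard zero differences. Original n = 13; n_eff = number of nonzero differences = 13.
Nonzero differences (with sign): -4, -9, -7, -9, -9, -8, +2, -6, +2, -4, -3, -6, -5
Step 2: Count signs: positive = 2, negative = 11.
Step 3: Under H0: P(positive) = 0.5, so the number of positives S ~ Bin(13, 0.5).
Step 4: Two-sided exact p-value = sum of Bin(13,0.5) probabilities at or below the observed probability = 0.022461.
Step 5: alpha = 0.05. reject H0.

n_eff = 13, pos = 2, neg = 11, p = 0.022461, reject H0.


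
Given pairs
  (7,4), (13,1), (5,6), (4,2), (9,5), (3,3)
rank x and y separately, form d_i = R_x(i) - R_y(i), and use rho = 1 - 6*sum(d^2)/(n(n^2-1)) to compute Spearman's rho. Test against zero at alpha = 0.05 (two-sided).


Step 1: Rank x and y separately (midranks; no ties here).
rank(x): 7->4, 13->6, 5->3, 4->2, 9->5, 3->1
rank(y): 4->4, 1->1, 6->6, 2->2, 5->5, 3->3
Step 2: d_i = R_x(i) - R_y(i); compute d_i^2.
  (4-4)^2=0, (6-1)^2=25, (3-6)^2=9, (2-2)^2=0, (5-5)^2=0, (1-3)^2=4
sum(d^2) = 38.
Step 3: rho = 1 - 6*38 / (6*(6^2 - 1)) = 1 - 228/210 = -0.085714.
Step 4: Under H0, t = rho * sqrt((n-2)/(1-rho^2)) = -0.1721 ~ t(4).
Step 5: Two-sided p-value from the t-distribution with 4 df = 0.871743.
Step 6: alpha = 0.05. fail to reject H0.

rho = -0.0857, p = 0.871743, fail to reject H0 at alpha = 0.05.


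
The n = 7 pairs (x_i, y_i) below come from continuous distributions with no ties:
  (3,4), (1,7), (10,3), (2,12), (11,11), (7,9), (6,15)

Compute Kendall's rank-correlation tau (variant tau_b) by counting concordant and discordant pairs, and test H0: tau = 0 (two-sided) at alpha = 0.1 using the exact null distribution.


Step 1: Enumerate the 21 unordered pairs (i,j) with i<j and classify each by sign(x_j-x_i) * sign(y_j-y_i).
  (1,2):dx=-2,dy=+3->D; (1,3):dx=+7,dy=-1->D; (1,4):dx=-1,dy=+8->D; (1,5):dx=+8,dy=+7->C
  (1,6):dx=+4,dy=+5->C; (1,7):dx=+3,dy=+11->C; (2,3):dx=+9,dy=-4->D; (2,4):dx=+1,dy=+5->C
  (2,5):dx=+10,dy=+4->C; (2,6):dx=+6,dy=+2->C; (2,7):dx=+5,dy=+8->C; (3,4):dx=-8,dy=+9->D
  (3,5):dx=+1,dy=+8->C; (3,6):dx=-3,dy=+6->D; (3,7):dx=-4,dy=+12->D; (4,5):dx=+9,dy=-1->D
  (4,6):dx=+5,dy=-3->D; (4,7):dx=+4,dy=+3->C; (5,6):dx=-4,dy=-2->C; (5,7):dx=-5,dy=+4->D
  (6,7):dx=-1,dy=+6->D
Step 2: C = 10, D = 11, total pairs = 21.
Step 3: tau = (C - D)/(n(n-1)/2) = (10 - 11)/21 = -0.047619.
Step 4: Exact two-sided p-value (enumerate n! = 5040 permutations of y under H0): p = 1.000000.
Step 5: alpha = 0.1. fail to reject H0.

tau_b = -0.0476 (C=10, D=11), p = 1.000000, fail to reject H0.


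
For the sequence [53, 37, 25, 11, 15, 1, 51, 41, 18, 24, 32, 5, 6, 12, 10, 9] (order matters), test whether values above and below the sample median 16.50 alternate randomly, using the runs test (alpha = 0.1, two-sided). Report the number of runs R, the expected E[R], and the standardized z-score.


Step 1: Compute median = 16.50; label A = above, B = below.
Labels in order: AAABBBAAAAABBBBB  (n_A = 8, n_B = 8)
Step 2: Count runs R = 4.
Step 3: Under H0 (random ordering), E[R] = 2*n_A*n_B/(n_A+n_B) + 1 = 2*8*8/16 + 1 = 9.0000.
        Var[R] = 2*n_A*n_B*(2*n_A*n_B - n_A - n_B) / ((n_A+n_B)^2 * (n_A+n_B-1)) = 14336/3840 = 3.7333.
        SD[R] = 1.9322.
Step 4: Continuity-corrected z = (R + 0.5 - E[R]) / SD[R] = (4 + 0.5 - 9.0000) / 1.9322 = -2.3290.
Step 5: Two-sided p-value via normal approximation = 2*(1 - Phi(|z|)) = 0.019861.
Step 6: alpha = 0.1. reject H0.

R = 4, z = -2.3290, p = 0.019861, reject H0.


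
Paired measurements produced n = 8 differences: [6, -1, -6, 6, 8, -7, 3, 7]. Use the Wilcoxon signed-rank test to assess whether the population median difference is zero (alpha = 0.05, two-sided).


Step 1: Drop any zero differences (none here) and take |d_i|.
|d| = [6, 1, 6, 6, 8, 7, 3, 7]
Step 2: Midrank |d_i| (ties get averaged ranks).
ranks: |6|->4, |1|->1, |6|->4, |6|->4, |8|->8, |7|->6.5, |3|->2, |7|->6.5
Step 3: Attach original signs; sum ranks with positive sign and with negative sign.
W+ = 4 + 4 + 8 + 2 + 6.5 = 24.5
W- = 1 + 4 + 6.5 = 11.5
(Check: W+ + W- = 36 should equal n(n+1)/2 = 36.)
Step 4: Test statistic W = min(W+, W-) = 11.5.
Step 5: Ties in |d|, so use the tie-corrected normal approximation.
        E[W] = n(n+1)/4 = 8*9/4 = 18.
        Tie groups: |d|=6 (t=3), |d|=7 (t=2); sum(t^3 - t) = 30.
        Var[W] = n(n+1)(2n+1)/24 - sum(t^3-t)/48 = 1224/24 - 30/48 = 50.375.
        z = (W - E[W]) / sqrt(Var[W]) = (11.5 - 18) / 7.0975 = -0.9158.
        Two-sided p = 2*Phi(z) = 0.359766.
Step 6: alpha = 0.05. fail to reject H0.

W+ = 24.5, W- = 11.5, W = min = 11.5, p = 0.359766, fail to reject H0.


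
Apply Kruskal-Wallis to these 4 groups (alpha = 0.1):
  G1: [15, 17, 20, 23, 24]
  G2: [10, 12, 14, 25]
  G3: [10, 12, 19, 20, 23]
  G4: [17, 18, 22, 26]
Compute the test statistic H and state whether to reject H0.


Step 1: Combine all N = 18 observations and assign midranks.
sorted (value, group, rank): (10,G2,1.5), (10,G3,1.5), (12,G2,3.5), (12,G3,3.5), (14,G2,5), (15,G1,6), (17,G1,7.5), (17,G4,7.5), (18,G4,9), (19,G3,10), (20,G1,11.5), (20,G3,11.5), (22,G4,13), (23,G1,14.5), (23,G3,14.5), (24,G1,16), (25,G2,17), (26,G4,18)
Step 2: Sum ranks within each group.
R_1 = 55.5 (n_1 = 5)
R_2 = 27 (n_2 = 4)
R_3 = 41 (n_3 = 5)
R_4 = 47.5 (n_4 = 4)
Step 3: H = 12/(N(N+1)) * sum(R_i^2/n_i) - 3(N+1)
     = 12/(18*19) * (55.5^2/5 + 27^2/4 + 41^2/5 + 47.5^2/4) - 3*19
     = 0.035088 * 1698.56 - 57
     = 2.598684.
Step 4: Ties present; correction factor C = 1 - 30/(18^3 - 18) = 0.994840. Corrected H = 2.598684 / 0.994840 = 2.612163.
Step 5: Under H0, H ~ chi^2(3); p-value = 0.455361.
Step 6: alpha = 0.1. fail to reject H0.

H = 2.6122, df = 3, p = 0.455361, fail to reject H0.


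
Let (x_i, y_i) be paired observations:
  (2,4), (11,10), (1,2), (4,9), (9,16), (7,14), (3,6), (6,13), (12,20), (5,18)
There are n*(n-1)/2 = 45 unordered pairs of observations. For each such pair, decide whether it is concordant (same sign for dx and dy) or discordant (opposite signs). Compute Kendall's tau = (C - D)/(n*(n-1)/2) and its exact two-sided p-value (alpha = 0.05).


Step 1: Enumerate the 45 unordered pairs (i,j) with i<j and classify each by sign(x_j-x_i) * sign(y_j-y_i).
  (1,2):dx=+9,dy=+6->C; (1,3):dx=-1,dy=-2->C; (1,4):dx=+2,dy=+5->C; (1,5):dx=+7,dy=+12->C
  (1,6):dx=+5,dy=+10->C; (1,7):dx=+1,dy=+2->C; (1,8):dx=+4,dy=+9->C; (1,9):dx=+10,dy=+16->C
  (1,10):dx=+3,dy=+14->C; (2,3):dx=-10,dy=-8->C; (2,4):dx=-7,dy=-1->C; (2,5):dx=-2,dy=+6->D
  (2,6):dx=-4,dy=+4->D; (2,7):dx=-8,dy=-4->C; (2,8):dx=-5,dy=+3->D; (2,9):dx=+1,dy=+10->C
  (2,10):dx=-6,dy=+8->D; (3,4):dx=+3,dy=+7->C; (3,5):dx=+8,dy=+14->C; (3,6):dx=+6,dy=+12->C
  (3,7):dx=+2,dy=+4->C; (3,8):dx=+5,dy=+11->C; (3,9):dx=+11,dy=+18->C; (3,10):dx=+4,dy=+16->C
  (4,5):dx=+5,dy=+7->C; (4,6):dx=+3,dy=+5->C; (4,7):dx=-1,dy=-3->C; (4,8):dx=+2,dy=+4->C
  (4,9):dx=+8,dy=+11->C; (4,10):dx=+1,dy=+9->C; (5,6):dx=-2,dy=-2->C; (5,7):dx=-6,dy=-10->C
  (5,8):dx=-3,dy=-3->C; (5,9):dx=+3,dy=+4->C; (5,10):dx=-4,dy=+2->D; (6,7):dx=-4,dy=-8->C
  (6,8):dx=-1,dy=-1->C; (6,9):dx=+5,dy=+6->C; (6,10):dx=-2,dy=+4->D; (7,8):dx=+3,dy=+7->C
  (7,9):dx=+9,dy=+14->C; (7,10):dx=+2,dy=+12->C; (8,9):dx=+6,dy=+7->C; (8,10):dx=-1,dy=+5->D
  (9,10):dx=-7,dy=-2->C
Step 2: C = 38, D = 7, total pairs = 45.
Step 3: tau = (C - D)/(n(n-1)/2) = (38 - 7)/45 = 0.688889.
Step 4: Exact two-sided p-value (enumerate n! = 3628800 permutations of y under H0): p = 0.004687.
Step 5: alpha = 0.05. reject H0.

tau_b = 0.6889 (C=38, D=7), p = 0.004687, reject H0.


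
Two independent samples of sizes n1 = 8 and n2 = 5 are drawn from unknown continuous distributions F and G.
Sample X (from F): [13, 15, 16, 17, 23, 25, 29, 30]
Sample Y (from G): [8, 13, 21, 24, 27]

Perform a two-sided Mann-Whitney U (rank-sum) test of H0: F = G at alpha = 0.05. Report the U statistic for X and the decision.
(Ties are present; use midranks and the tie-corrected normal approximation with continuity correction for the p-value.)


Step 1: Combine and sort all 13 observations; assign midranks.
sorted (value, group): (8,Y), (13,X), (13,Y), (15,X), (16,X), (17,X), (21,Y), (23,X), (24,Y), (25,X), (27,Y), (29,X), (30,X)
ranks: 8->1, 13->2.5, 13->2.5, 15->4, 16->5, 17->6, 21->7, 23->8, 24->9, 25->10, 27->11, 29->12, 30->13
Step 2: Rank sum for X: R1 = 2.5 + 4 + 5 + 6 + 8 + 10 + 12 + 13 = 60.5.
Step 3: U_X = R1 - n1(n1+1)/2 = 60.5 - 8*9/2 = 60.5 - 36 = 24.5.
       U_Y = n1*n2 - U_X = 40 - 24.5 = 15.5.
Step 4: Ties are present, so use the tie-corrected normal approximation (with continuity correction) for the p-value.
Step 5: p-value = 0.557643; compare to alpha = 0.05. fail to reject H0.

U_X = 24.5, p = 0.557643, fail to reject H0 at alpha = 0.05.


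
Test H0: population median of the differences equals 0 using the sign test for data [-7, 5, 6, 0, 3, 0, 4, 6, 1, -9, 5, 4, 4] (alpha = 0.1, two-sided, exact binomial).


Step 1: Discard zero differences. Original n = 13; n_eff = number of nonzero differences = 11.
Nonzero differences (with sign): -7, +5, +6, +3, +4, +6, +1, -9, +5, +4, +4
Step 2: Count signs: positive = 9, negative = 2.
Step 3: Under H0: P(positive) = 0.5, so the number of positives S ~ Bin(11, 0.5).
Step 4: Two-sided exact p-value = sum of Bin(11,0.5) probabilities at or below the observed probability = 0.065430.
Step 5: alpha = 0.1. reject H0.

n_eff = 11, pos = 9, neg = 2, p = 0.065430, reject H0.


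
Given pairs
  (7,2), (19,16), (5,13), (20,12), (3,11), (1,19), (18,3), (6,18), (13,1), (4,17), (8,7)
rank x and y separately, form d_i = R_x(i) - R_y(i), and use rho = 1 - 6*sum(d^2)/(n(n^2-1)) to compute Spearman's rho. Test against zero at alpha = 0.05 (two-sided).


Step 1: Rank x and y separately (midranks; no ties here).
rank(x): 7->6, 19->10, 5->4, 20->11, 3->2, 1->1, 18->9, 6->5, 13->8, 4->3, 8->7
rank(y): 2->2, 16->8, 13->7, 12->6, 11->5, 19->11, 3->3, 18->10, 1->1, 17->9, 7->4
Step 2: d_i = R_x(i) - R_y(i); compute d_i^2.
  (6-2)^2=16, (10-8)^2=4, (4-7)^2=9, (11-6)^2=25, (2-5)^2=9, (1-11)^2=100, (9-3)^2=36, (5-10)^2=25, (8-1)^2=49, (3-9)^2=36, (7-4)^2=9
sum(d^2) = 318.
Step 3: rho = 1 - 6*318 / (11*(11^2 - 1)) = 1 - 1908/1320 = -0.445455.
Step 4: Under H0, t = rho * sqrt((n-2)/(1-rho^2)) = -1.4926 ~ t(9).
Step 5: Two-sided p-value from the t-distribution with 9 df = 0.169733.
Step 6: alpha = 0.05. fail to reject H0.

rho = -0.4455, p = 0.169733, fail to reject H0 at alpha = 0.05.


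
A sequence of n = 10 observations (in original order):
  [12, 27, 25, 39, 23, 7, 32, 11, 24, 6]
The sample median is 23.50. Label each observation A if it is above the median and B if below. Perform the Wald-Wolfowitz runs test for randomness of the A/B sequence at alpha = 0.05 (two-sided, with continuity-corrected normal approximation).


Step 1: Compute median = 23.50; label A = above, B = below.
Labels in order: BAAABBABAB  (n_A = 5, n_B = 5)
Step 2: Count runs R = 7.
Step 3: Under H0 (random ordering), E[R] = 2*n_A*n_B/(n_A+n_B) + 1 = 2*5*5/10 + 1 = 6.0000.
        Var[R] = 2*n_A*n_B*(2*n_A*n_B - n_A - n_B) / ((n_A+n_B)^2 * (n_A+n_B-1)) = 2000/900 = 2.2222.
        SD[R] = 1.4907.
Step 4: Continuity-corrected z = (R - 0.5 - E[R]) / SD[R] = (7 - 0.5 - 6.0000) / 1.4907 = 0.3354.
Step 5: Two-sided p-value via normal approximation = 2*(1 - Phi(|z|)) = 0.737316.
Step 6: alpha = 0.05. fail to reject H0.

R = 7, z = 0.3354, p = 0.737316, fail to reject H0.
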